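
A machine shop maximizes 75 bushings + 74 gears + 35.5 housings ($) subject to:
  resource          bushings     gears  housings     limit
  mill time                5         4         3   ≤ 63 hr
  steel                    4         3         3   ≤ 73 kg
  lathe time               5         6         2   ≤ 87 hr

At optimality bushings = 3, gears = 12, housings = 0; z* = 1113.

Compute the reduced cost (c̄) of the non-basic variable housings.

Check each constraint at x*: mill time 63/63 (tight); steel 48/73 (slack 25); lathe time 87/87 (tight).
Since steel is not tight, its dual is 0.
The binding rows give the dual system: 5·y_mill time + 5·y_lathe time = 75 and 4·y_mill time + 6·y_lathe time = 74.
Solving: y_mill time = 8, y_lathe time = 7.
Reduced cost of housings: c₃ − yᵀa₃ = 35.5 − (8·3 + 7·2) = 35.5 − 38 = -2.5.

-2.5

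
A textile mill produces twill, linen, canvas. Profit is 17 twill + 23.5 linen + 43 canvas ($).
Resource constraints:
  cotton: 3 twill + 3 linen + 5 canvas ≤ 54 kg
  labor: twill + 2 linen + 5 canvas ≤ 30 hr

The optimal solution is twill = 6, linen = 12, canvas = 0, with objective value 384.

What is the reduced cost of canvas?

Both cotton and labor are binding at x*.
The binding rows give the dual system: 3·y_cotton + 1·y_labor = 17 and 3·y_cotton + 2·y_labor = 23.5.
Solving: y_cotton = 3.5, y_labor = 6.5.
Reduced cost of canvas: c₃ − yᵀa₃ = 43 − (3.5·5 + 6.5·5) = 43 − 50 = -7.

-7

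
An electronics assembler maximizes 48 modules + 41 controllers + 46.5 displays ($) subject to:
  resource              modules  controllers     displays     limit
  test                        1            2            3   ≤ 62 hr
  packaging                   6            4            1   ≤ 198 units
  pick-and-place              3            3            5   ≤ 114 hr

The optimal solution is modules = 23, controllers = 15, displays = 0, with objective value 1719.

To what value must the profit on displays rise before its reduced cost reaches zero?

48.5

Check each constraint at x*: test 53/62 (slack 9); packaging 198/198 (tight); pick-and-place 114/114 (tight).
Slack constraints have shadow price 0 (complementary slackness).
From A_Bᵀ y = c: 6·y_packaging + 3·y_pick-and-place = 48; 4·y_packaging + 3·y_pick-and-place = 41.
Solving: y_packaging = 3.5, y_pick-and-place = 9.
displays enters the basis when its profit ≥ yᵀa₃ = 3.5·1 + 9·5 = 48.5.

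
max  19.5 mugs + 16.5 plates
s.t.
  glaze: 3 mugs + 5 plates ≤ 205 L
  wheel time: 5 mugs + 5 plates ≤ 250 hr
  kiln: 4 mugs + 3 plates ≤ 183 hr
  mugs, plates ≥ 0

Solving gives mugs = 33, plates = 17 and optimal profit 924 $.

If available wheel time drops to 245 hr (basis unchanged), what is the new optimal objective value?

Binding: wheel time and kiln. Non-binding: glaze (21 unused).
By complementary slackness, y = 0 for the non-binding constraint.
Dual feasibility on the basic columns requires 5·y_wheel time + 4·y_kiln = 19.5, 5·y_wheel time + 3·y_kiln = 16.5.
This yields shadow prices y_wheel time = 1.5, y_kiln = 3.
Δz = y_wheel time·Δb = 1.5 × (-5) = -7.5, so new z* = 924 − 7.5 = 916.5.

916.5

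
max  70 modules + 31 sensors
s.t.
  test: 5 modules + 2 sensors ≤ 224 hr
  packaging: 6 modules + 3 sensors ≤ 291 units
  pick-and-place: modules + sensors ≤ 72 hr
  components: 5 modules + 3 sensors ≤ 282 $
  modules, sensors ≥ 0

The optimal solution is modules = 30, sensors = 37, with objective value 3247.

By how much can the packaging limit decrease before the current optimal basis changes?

22.2

Binding constraints: test, packaging. The basis is B = [[5,2],[6,3]] with det 3.
Per unit decrease in packaging, x* moves by d = (0.6667, -1.6667).
The basis stays optimal until sensors reaches 0; allowable decrease = 22.2 units.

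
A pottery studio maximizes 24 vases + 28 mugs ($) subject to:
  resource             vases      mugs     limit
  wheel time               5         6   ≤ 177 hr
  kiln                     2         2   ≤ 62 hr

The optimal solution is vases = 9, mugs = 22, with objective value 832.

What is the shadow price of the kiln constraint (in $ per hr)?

2

At the optimum: wheel time uses 177 of 177 (binding); kiln uses 62 of 62 (binding).
From A_Bᵀ y = c: 5·y_wheel time + 2·y_kiln = 24; 6·y_wheel time + 2·y_kiln = 28.
This yields shadow prices y_wheel time = 4, y_kiln = 2.
Shadow price of kiln = 2.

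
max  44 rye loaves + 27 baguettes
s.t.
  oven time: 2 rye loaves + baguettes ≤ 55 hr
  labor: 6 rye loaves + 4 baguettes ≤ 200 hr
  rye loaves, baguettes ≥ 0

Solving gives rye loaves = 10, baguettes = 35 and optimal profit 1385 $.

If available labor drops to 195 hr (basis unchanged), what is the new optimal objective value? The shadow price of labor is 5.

Δb = -5, so new z* = 1385 + (5)·(-5) = 1385 − 25 = 1360.

1360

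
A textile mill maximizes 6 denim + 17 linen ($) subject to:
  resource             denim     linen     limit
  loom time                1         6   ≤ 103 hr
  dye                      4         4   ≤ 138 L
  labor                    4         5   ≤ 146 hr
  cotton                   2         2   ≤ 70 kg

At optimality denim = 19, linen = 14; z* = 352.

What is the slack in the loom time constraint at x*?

0

loom time used = 1·19 + 6·14 = 103; slack = 103 − 103 = 0.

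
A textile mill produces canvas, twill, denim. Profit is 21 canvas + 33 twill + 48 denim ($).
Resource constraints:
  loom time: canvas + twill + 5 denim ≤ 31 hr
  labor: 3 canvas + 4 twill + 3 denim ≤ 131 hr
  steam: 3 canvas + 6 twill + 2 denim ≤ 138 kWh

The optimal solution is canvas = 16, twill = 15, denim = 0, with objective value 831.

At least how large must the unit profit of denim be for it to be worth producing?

53

Binding: loom time and steam. Non-binding: labor (23 unused).
Since labor is not tight, its dual is 0.
The binding rows give the dual system: 1·y_loom time + 3·y_steam = 21 and 1·y_loom time + 6·y_steam = 33.
→ y_loom time = 9 and y_steam = 4.
denim enters the basis when its profit ≥ yᵀa₃ = 9·5 + 4·2 = 53.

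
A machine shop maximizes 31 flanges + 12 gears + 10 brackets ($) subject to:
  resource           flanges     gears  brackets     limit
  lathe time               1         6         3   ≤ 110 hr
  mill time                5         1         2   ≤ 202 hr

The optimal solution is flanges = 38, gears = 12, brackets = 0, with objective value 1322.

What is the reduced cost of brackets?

At the optimum: lathe time uses 110 of 110 (binding); mill time uses 202 of 202 (binding).
The binding rows give the dual system: 1·y_lathe time + 5·y_mill time = 31 and 6·y_lathe time + 1·y_mill time = 12.
→ y_lathe time = 1 and y_mill time = 6.
Reduced cost of brackets: c₃ − yᵀa₃ = 10 − (1·3 + 6·2) = 10 − 15 = -5.

-5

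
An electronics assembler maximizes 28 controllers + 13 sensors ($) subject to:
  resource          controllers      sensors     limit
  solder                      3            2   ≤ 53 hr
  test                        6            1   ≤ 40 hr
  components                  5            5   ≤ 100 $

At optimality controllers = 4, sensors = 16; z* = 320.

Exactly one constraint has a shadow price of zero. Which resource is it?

solder

solder: 44/53 (slack 9)
test: 40/40 (binding)
components: 100/100 (binding)
By complementary slackness, a constraint with positive slack has shadow price 0 → solder.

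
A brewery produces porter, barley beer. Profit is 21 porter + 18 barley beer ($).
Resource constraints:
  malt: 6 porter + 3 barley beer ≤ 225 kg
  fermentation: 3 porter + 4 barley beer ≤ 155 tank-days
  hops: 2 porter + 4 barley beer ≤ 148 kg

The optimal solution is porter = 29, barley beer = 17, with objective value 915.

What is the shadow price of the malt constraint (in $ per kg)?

2

At the optimum: malt uses 225 of 225 (binding); fermentation uses 155 of 155 (binding); hops uses 126 of 148 (slack = 22).
By complementary slackness, y = 0 for the non-binding constraint.
Dual feasibility on the basic columns requires 6·y_malt + 3·y_fermentation = 21, 3·y_malt + 4·y_fermentation = 18.
→ y_malt = 2 and y_fermentation = 3.
Shadow price of malt = 2.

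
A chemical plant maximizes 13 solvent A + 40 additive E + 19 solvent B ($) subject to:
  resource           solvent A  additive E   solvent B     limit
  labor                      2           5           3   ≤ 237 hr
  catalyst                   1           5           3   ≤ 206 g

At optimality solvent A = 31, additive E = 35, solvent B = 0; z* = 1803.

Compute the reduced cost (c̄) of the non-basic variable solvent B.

-5

Both labor and catalyst are binding at x*.
The binding rows give the dual system: 2·y_labor + 1·y_catalyst = 13 and 5·y_labor + 5·y_catalyst = 40.
This yields shadow prices y_labor = 5, y_catalyst = 3.
Reduced cost of solvent B: c₃ − yᵀa₃ = 19 − (5·3 + 3·3) = 19 − 24 = -5.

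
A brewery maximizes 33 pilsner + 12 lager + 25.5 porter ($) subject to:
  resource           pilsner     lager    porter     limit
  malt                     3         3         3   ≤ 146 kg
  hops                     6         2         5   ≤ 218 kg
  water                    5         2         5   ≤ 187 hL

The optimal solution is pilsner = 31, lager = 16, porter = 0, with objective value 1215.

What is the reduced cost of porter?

-4.5

Check each constraint at x*: malt 141/146 (slack 5); hops 218/218 (tight); water 187/187 (tight).
Slack constraints have shadow price 0 (complementary slackness).
Dual feasibility on the basic columns requires 6·y_hops + 5·y_water = 33, 2·y_hops + 2·y_water = 12.
→ y_hops = 3 and y_water = 3.
Reduced cost of porter: c₃ − yᵀa₃ = 25.5 − (3·5 + 3·5) = 25.5 − 30 = -4.5.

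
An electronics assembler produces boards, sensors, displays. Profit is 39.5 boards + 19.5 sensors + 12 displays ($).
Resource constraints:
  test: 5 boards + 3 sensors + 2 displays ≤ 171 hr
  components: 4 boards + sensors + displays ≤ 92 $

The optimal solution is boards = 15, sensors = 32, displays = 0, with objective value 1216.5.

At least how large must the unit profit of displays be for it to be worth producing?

14

At the optimum: test uses 171 of 171 (binding); components uses 92 of 92 (binding).
The binding rows give the dual system: 5·y_test + 4·y_components = 39.5 and 3·y_test + 1·y_components = 19.5.
Solving: y_test = 5.5, y_components = 3.
displays enters the basis when its profit ≥ yᵀa₃ = 5.5·2 + 3·1 = 14.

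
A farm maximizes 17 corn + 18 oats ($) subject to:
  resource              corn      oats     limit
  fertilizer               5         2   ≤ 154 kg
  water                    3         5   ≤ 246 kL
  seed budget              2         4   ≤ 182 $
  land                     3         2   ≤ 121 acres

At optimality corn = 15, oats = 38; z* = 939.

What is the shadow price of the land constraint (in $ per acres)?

At the optimum: fertilizer uses 151 of 154 (slack = 3); water uses 235 of 246 (slack = 11); seed budget uses 182 of 182 (binding); land uses 121 of 121 (binding).
Slack constraints have shadow price 0 (complementary slackness).
The binding rows give the dual system: 2·y_seed budget + 3·y_land = 17 and 4·y_seed budget + 2·y_land = 18.
→ y_seed budget = 2.5 and y_land = 4.
Shadow price of land = 4.

4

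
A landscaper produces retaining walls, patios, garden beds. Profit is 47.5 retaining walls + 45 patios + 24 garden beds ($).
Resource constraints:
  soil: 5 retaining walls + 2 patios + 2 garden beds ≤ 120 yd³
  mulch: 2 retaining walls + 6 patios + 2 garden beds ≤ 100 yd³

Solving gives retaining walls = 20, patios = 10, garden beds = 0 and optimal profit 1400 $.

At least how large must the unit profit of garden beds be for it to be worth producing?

Both soil and mulch are binding at x*.
The binding rows give the dual system: 5·y_soil + 2·y_mulch = 47.5 and 2·y_soil + 6·y_mulch = 45.
→ y_soil = 7.5 and y_mulch = 5.
garden beds enters the basis when its profit ≥ yᵀa₃ = 7.5·2 + 5·2 = 25.

25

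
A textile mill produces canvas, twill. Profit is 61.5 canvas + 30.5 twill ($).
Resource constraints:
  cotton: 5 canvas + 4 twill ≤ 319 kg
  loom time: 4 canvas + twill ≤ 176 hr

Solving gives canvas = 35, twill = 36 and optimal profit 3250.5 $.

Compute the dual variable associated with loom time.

Check each constraint at x*: cotton 319/319 (tight); loom time 176/176 (tight).
From A_Bᵀ y = c: 5·y_cotton + 4·y_loom time = 61.5; 4·y_cotton + 1·y_loom time = 30.5.
→ y_cotton = 5.5 and y_loom time = 8.5.
Shadow price of loom time = 8.5.

8.5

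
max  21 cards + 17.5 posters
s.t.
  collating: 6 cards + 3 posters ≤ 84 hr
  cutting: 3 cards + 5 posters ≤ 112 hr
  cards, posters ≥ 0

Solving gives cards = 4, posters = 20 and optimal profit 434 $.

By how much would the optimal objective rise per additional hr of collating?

Both collating and cutting are binding at x*.
Dual feasibility on the basic columns requires 6·y_collating + 3·y_cutting = 21, 3·y_collating + 5·y_cutting = 17.5.
→ y_collating = 2.5 and y_cutting = 2.
Shadow price of collating = 2.5.

2.5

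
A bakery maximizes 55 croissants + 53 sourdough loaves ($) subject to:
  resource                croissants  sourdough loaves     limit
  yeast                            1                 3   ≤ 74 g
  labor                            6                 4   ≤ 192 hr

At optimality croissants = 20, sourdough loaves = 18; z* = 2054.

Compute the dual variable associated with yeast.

Both yeast and labor are binding at x*.
The binding rows give the dual system: 1·y_yeast + 6·y_labor = 55 and 3·y_yeast + 4·y_labor = 53.
→ y_yeast = 7 and y_labor = 8.
Shadow price of yeast = 7.

7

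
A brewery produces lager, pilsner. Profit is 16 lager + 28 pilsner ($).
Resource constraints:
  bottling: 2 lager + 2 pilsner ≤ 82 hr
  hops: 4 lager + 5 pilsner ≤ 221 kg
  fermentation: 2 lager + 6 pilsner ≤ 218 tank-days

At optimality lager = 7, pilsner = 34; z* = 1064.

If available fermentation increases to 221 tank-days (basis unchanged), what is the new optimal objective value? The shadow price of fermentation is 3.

Δb = 3, so new z* = 1064 + (3)·(3) = 1064 + 9 = 1073.

1073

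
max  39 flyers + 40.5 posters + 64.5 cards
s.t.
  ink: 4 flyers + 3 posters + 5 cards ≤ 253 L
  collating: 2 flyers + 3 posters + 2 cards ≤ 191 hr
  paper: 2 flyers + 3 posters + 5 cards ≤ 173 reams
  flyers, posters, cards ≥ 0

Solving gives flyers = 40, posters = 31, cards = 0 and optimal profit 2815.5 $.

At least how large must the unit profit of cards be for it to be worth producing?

Check each constraint at x*: ink 253/253 (tight); collating 173/191 (slack 18); paper 173/173 (tight).
By complementary slackness, y = 0 for the non-binding constraint.
The binding rows give the dual system: 4·y_ink + 2·y_paper = 39 and 3·y_ink + 3·y_paper = 40.5.
Solving: y_ink = 6, y_paper = 7.5.
cards enters the basis when its profit ≥ yᵀa₃ = 6·5 + 7.5·5 = 67.5.

67.5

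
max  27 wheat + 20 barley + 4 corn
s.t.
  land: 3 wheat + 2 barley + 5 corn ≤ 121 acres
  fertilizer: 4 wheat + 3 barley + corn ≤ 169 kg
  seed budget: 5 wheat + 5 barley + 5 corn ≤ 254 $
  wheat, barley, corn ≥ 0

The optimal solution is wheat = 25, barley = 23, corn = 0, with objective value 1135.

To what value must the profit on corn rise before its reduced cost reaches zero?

11

Binding: land and fertilizer. Non-binding: seed budget (14 unused).
By complementary slackness, y = 0 for the non-binding constraint.
The binding rows give the dual system: 3·y_land + 4·y_fertilizer = 27 and 2·y_land + 3·y_fertilizer = 20.
Solving: y_land = 1, y_fertilizer = 6.
corn enters the basis when its profit ≥ yᵀa₃ = 1·5 + 6·1 = 11.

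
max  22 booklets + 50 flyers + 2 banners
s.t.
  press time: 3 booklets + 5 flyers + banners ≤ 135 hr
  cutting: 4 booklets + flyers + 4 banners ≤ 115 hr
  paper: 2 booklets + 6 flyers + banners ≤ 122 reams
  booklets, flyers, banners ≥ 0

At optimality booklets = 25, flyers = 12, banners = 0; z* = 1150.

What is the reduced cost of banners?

Check each constraint at x*: press time 135/135 (tight); cutting 112/115 (slack 3); paper 122/122 (tight).
By complementary slackness, y = 0 for the non-binding constraint.
From A_Bᵀ y = c: 3·y_press time + 2·y_paper = 22; 5·y_press time + 6·y_paper = 50.
→ y_press time = 4 and y_paper = 5.
Reduced cost of banners: c₃ − yᵀa₃ = 2 − (4·1 + 5·1) = 2 − 9 = -7.

-7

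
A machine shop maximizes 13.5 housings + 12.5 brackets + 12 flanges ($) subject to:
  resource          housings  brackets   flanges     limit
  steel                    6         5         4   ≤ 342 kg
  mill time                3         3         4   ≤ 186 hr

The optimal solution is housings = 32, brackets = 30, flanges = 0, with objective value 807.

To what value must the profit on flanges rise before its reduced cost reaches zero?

14

Check each constraint at x*: steel 342/342 (tight); mill time 186/186 (tight).
From A_Bᵀ y = c: 6·y_steel + 3·y_mill time = 13.5; 5·y_steel + 3·y_mill time = 12.5.
This yields shadow prices y_steel = 1, y_mill time = 2.5.
flanges enters the basis when its profit ≥ yᵀa₃ = 1·4 + 2.5·4 = 14.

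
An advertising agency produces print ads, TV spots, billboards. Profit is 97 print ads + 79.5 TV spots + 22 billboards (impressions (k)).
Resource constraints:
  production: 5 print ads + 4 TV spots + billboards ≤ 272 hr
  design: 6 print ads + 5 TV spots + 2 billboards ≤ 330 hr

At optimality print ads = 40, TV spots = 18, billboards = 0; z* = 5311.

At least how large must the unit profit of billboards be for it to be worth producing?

Both production and design are binding at x*.
The binding rows give the dual system: 5·y_production + 6·y_design = 97 and 4·y_production + 5·y_design = 79.5.
→ y_production = 8 and y_design = 9.5.
billboards enters the basis when its profit ≥ yᵀa₃ = 8·1 + 9.5·2 = 27.

27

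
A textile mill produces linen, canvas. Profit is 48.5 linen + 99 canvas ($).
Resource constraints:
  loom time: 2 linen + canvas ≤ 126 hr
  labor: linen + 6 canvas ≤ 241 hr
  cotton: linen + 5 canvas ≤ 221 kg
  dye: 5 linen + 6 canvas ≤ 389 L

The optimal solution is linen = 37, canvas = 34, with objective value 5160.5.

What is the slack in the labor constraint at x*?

0

labor used = 1·37 + 6·34 = 241; slack = 241 − 241 = 0.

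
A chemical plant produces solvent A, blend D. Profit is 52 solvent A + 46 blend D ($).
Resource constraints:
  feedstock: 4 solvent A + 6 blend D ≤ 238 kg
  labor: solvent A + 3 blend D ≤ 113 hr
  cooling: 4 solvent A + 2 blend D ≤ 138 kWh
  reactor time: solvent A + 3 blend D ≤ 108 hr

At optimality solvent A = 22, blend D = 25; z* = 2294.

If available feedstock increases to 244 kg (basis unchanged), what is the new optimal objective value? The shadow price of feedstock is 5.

Δb = 6, so new z* = 2294 + (5)·(6) = 2294 + 30 = 2324.

2324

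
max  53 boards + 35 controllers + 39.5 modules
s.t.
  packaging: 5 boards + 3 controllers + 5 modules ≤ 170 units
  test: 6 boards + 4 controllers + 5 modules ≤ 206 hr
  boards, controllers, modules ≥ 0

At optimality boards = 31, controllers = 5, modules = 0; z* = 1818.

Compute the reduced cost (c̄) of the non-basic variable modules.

-5.5

Both packaging and test are binding at x*.
The binding rows give the dual system: 5·y_packaging + 6·y_test = 53 and 3·y_packaging + 4·y_test = 35.
Solving: y_packaging = 1, y_test = 8.
Reduced cost of modules: c₃ − yᵀa₃ = 39.5 − (1·5 + 8·5) = 39.5 − 45 = -5.5.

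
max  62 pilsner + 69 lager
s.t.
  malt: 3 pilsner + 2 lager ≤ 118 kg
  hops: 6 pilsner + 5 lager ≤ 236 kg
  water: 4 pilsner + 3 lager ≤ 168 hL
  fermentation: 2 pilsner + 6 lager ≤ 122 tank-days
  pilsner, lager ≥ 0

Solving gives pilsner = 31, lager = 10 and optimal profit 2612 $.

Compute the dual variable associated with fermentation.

Check each constraint at x*: malt 113/118 (slack 5); hops 236/236 (tight); water 154/168 (slack 14); fermentation 122/122 (tight).
By complementary slackness, y = 0 for the non-binding constraints.
The binding rows give the dual system: 6·y_hops + 2·y_fermentation = 62 and 5·y_hops + 6·y_fermentation = 69.
Solving: y_hops = 9, y_fermentation = 4.
Shadow price of fermentation = 4.

4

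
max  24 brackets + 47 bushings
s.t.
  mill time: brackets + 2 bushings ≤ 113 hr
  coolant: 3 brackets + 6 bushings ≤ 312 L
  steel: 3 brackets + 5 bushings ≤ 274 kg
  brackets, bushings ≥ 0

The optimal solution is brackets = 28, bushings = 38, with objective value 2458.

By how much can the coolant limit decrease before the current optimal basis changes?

Binding constraints: coolant, steel. The basis is B = [[3,6],[3,5]] with det -3.
Per unit decrease in coolant, x* moves by d = (1.6667, -1).
The basis stays optimal until bushings reaches 0; allowable decrease = 38 L.

38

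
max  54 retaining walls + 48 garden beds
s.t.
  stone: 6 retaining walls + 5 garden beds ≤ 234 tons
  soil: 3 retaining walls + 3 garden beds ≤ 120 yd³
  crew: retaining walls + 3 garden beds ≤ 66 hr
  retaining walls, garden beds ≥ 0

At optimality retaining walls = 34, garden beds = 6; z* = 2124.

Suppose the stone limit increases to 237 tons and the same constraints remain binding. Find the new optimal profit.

2142

Check each constraint at x*: stone 234/234 (tight); soil 120/120 (tight); crew 52/66 (slack 14).
By complementary slackness, y = 0 for the non-binding constraint.
Dual feasibility on the basic columns requires 6·y_stone + 3·y_soil = 54, 5·y_stone + 3·y_soil = 48.
Solving: y_stone = 6, y_soil = 6.
Δz = y_stone·Δb = 6 × (3) = 18, so new z* = 2124 + 18 = 2142.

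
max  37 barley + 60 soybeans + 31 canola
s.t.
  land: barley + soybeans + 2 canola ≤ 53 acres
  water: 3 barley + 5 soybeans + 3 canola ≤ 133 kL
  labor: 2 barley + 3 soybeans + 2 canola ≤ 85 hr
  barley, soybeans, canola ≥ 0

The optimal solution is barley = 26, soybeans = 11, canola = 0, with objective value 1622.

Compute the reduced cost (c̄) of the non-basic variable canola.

-6

Check each constraint at x*: land 37/53 (slack 16); water 133/133 (tight); labor 85/85 (tight).
By complementary slackness, y = 0 for the non-binding constraint.
Dual feasibility on the basic columns requires 3·y_water + 2·y_labor = 37, 5·y_water + 3·y_labor = 60.
Solving: y_water = 9, y_labor = 5.
Reduced cost of canola: c₃ − yᵀa₃ = 31 − (9·3 + 5·2) = 31 − 37 = -6.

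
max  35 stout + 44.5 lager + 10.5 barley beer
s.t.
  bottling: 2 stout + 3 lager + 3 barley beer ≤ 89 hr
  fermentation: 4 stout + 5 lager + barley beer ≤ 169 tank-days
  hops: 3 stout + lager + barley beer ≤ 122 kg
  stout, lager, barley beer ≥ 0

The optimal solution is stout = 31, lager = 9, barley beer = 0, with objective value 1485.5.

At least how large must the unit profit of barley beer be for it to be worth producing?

At the optimum: bottling uses 89 of 89 (binding); fermentation uses 169 of 169 (binding); hops uses 102 of 122 (slack = 20).
Slack constraints have shadow price 0 (complementary slackness).
From A_Bᵀ y = c: 2·y_bottling + 4·y_fermentation = 35; 3·y_bottling + 5·y_fermentation = 44.5.
→ y_bottling = 1.5 and y_fermentation = 8.
barley beer enters the basis when its profit ≥ yᵀa₃ = 1.5·3 + 8·1 = 12.5.

12.5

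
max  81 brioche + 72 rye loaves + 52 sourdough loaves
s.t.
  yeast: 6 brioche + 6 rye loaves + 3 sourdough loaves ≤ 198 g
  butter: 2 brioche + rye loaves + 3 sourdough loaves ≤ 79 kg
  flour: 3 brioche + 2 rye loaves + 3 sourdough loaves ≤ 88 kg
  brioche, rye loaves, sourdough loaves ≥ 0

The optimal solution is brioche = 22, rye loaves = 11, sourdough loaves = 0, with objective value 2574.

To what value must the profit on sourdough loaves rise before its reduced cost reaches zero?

Check each constraint at x*: yeast 198/198 (tight); butter 55/79 (slack 24); flour 88/88 (tight).
Since butter is not tight, its dual is 0.
Dual feasibility on the basic columns requires 6·y_yeast + 3·y_flour = 81, 6·y_yeast + 2·y_flour = 72.
→ y_yeast = 9 and y_flour = 9.
sourdough loaves enters the basis when its profit ≥ yᵀa₃ = 9·3 + 9·3 = 54.

54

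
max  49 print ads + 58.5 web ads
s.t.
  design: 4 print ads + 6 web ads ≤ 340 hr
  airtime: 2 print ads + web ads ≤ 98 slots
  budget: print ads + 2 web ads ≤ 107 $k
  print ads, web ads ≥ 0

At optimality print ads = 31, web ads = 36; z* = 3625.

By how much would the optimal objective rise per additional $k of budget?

0

At the optimum: design uses 340 of 340 (binding); airtime uses 98 of 98 (binding); budget uses 103 of 107 (slack = 4).
Since budget is not tight, its dual is 0.
Dual feasibility on the basic columns requires 4·y_design + 2·y_airtime = 49, 6·y_design + 1·y_airtime = 58.5.
This yields shadow prices y_design = 8.5, y_airtime = 7.5.
Shadow price of budget = 0.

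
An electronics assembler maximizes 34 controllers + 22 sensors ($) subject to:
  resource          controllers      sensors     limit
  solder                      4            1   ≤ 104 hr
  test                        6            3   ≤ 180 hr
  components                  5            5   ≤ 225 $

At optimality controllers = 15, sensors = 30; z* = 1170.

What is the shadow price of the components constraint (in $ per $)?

Check each constraint at x*: solder 90/104 (slack 14); test 180/180 (tight); components 225/225 (tight).
By complementary slackness, y = 0 for the non-binding constraint.
The binding rows give the dual system: 6·y_test + 5·y_components = 34 and 3·y_test + 5·y_components = 22.
Solving: y_test = 4, y_components = 2.
Shadow price of components = 2.

2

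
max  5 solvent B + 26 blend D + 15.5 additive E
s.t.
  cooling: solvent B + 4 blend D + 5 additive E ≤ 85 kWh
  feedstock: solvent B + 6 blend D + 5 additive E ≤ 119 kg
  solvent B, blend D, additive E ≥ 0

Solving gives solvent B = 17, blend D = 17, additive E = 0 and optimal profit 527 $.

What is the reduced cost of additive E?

Both cooling and feedstock are binding at x*.
Dual feasibility on the basic columns requires 1·y_cooling + 1·y_feedstock = 5, 4·y_cooling + 6·y_feedstock = 26.
Solving: y_cooling = 2, y_feedstock = 3.
Reduced cost of additive E: c₃ − yᵀa₃ = 15.5 − (2·5 + 3·5) = 15.5 − 25 = -9.5.

-9.5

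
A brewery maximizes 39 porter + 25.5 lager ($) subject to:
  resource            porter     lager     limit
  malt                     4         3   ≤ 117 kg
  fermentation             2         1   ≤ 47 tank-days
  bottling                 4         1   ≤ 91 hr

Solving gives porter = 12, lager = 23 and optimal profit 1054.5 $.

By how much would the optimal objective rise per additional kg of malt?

6

At the optimum: malt uses 117 of 117 (binding); fermentation uses 47 of 47 (binding); bottling uses 71 of 91 (slack = 20).
By complementary slackness, y = 0 for the non-binding constraint.
The binding rows give the dual system: 4·y_malt + 2·y_fermentation = 39 and 3·y_malt + 1·y_fermentation = 25.5.
Solving: y_malt = 6, y_fermentation = 7.5.
Shadow price of malt = 6.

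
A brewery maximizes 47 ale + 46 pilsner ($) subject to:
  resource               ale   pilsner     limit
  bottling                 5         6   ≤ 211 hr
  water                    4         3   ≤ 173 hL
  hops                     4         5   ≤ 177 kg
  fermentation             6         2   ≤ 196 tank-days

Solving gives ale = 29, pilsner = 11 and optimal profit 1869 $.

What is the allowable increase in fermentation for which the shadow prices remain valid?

Binding constraints: bottling, fermentation. The basis is B = [[5,6],[6,2]] with det -26.
Per unit increase in fermentation, x* moves by d = (0.2308, -0.1923).
The basis stays optimal until pilsner reaches 0; allowable increase = 57.2 tank-days.

57.2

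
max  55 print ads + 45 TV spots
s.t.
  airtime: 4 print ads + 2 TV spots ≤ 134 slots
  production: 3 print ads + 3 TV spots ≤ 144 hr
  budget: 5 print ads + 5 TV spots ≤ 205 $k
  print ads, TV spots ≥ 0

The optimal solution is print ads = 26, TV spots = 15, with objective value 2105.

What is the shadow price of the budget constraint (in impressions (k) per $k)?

At the optimum: airtime uses 134 of 134 (binding); production uses 123 of 144 (slack = 21); budget uses 205 of 205 (binding).
By complementary slackness, y = 0 for the non-binding constraint.
The binding rows give the dual system: 4·y_airtime + 5·y_budget = 55 and 2·y_airtime + 5·y_budget = 45.
This yields shadow prices y_airtime = 5, y_budget = 7.
Shadow price of budget = 7.

7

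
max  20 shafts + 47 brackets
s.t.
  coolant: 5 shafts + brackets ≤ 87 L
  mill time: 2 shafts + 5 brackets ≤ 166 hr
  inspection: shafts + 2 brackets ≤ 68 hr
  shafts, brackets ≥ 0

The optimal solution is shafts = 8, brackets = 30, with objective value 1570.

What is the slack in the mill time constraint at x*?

0

mill time used = 2·8 + 5·30 = 166; slack = 166 − 166 = 0.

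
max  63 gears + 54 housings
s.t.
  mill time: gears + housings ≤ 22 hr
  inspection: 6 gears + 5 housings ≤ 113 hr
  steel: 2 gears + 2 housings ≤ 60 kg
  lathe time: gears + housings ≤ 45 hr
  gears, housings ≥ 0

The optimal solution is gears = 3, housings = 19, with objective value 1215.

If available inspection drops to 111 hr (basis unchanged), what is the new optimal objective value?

Check each constraint at x*: mill time 22/22 (tight); inspection 113/113 (tight); steel 44/60 (slack 16); lathe time 22/45 (slack 23).
Since steel, lathe time are not tight, their duals are 0.
Dual feasibility on the basic columns requires 1·y_mill time + 6·y_inspection = 63, 1·y_mill time + 5·y_inspection = 54.
This yields shadow prices y_mill time = 9, y_inspection = 9.
Δz = y_inspection·Δb = 9 × (-2) = -18, so new z* = 1215 − 18 = 1197.

1197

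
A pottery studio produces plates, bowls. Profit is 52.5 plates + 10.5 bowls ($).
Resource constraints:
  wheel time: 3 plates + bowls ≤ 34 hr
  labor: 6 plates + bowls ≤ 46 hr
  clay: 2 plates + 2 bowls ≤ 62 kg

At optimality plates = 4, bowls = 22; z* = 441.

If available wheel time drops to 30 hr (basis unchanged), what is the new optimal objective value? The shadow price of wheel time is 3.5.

427

Δb = -4, so new z* = 441 + (3.5)·(-4) = 441 − 14 = 427.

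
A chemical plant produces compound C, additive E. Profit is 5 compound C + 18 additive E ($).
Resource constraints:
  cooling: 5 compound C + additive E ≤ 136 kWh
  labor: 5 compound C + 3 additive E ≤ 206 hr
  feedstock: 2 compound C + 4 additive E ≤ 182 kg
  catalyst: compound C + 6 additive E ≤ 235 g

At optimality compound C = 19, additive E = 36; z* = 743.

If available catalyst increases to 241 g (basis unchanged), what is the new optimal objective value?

Binding: feedstock and catalyst. Non-binding: cooling (5 unused), labor (3 unused).
By complementary slackness, y = 0 for the non-binding constraints.
From A_Bᵀ y = c: 2·y_feedstock + 1·y_catalyst = 5; 4·y_feedstock + 6·y_catalyst = 18.
Solving: y_feedstock = 1.5, y_catalyst = 2.
Δz = y_catalyst·Δb = 2 × (6) = 12, so new z* = 743 + 12 = 755.

755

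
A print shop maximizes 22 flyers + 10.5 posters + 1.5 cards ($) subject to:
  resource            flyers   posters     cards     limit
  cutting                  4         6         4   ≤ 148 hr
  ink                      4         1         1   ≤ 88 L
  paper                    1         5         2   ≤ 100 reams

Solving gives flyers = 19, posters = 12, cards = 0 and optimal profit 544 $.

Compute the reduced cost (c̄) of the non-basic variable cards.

-7

Check each constraint at x*: cutting 148/148 (tight); ink 88/88 (tight); paper 79/100 (slack 21).
Since paper is not tight, its dual is 0.
Dual feasibility on the basic columns requires 4·y_cutting + 4·y_ink = 22, 6·y_cutting + 1·y_ink = 10.5.
→ y_cutting = 1 and y_ink = 4.5.
Reduced cost of cards: c₃ − yᵀa₃ = 1.5 − (1·4 + 4.5·1) = 1.5 − 8.5 = -7.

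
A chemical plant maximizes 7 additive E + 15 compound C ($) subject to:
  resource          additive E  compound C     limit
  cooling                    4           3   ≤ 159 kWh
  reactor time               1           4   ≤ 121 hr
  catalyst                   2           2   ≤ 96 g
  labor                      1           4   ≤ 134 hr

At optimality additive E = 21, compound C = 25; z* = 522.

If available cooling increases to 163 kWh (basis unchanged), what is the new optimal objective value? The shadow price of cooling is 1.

Δb = 4, so new z* = 522 + (1)·(4) = 522 + 4 = 526.

526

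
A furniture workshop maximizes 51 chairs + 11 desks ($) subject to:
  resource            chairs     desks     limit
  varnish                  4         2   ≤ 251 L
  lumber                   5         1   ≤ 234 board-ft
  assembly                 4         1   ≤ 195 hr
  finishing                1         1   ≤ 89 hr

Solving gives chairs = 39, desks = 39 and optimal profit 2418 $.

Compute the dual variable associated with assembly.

At the optimum: varnish uses 234 of 251 (slack = 17); lumber uses 234 of 234 (binding); assembly uses 195 of 195 (binding); finishing uses 78 of 89 (slack = 11).
By complementary slackness, y = 0 for the non-binding constraints.
The binding rows give the dual system: 5·y_lumber + 4·y_assembly = 51 and 1·y_lumber + 1·y_assembly = 11.
→ y_lumber = 7 and y_assembly = 4.
Shadow price of assembly = 4.

4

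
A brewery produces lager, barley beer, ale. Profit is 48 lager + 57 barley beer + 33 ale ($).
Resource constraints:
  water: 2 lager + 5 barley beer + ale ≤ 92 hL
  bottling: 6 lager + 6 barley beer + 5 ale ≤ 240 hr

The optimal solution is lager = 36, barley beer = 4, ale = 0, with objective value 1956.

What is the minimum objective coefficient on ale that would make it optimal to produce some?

Check each constraint at x*: water 92/92 (tight); bottling 240/240 (tight).
From A_Bᵀ y = c: 2·y_water + 6·y_bottling = 48; 5·y_water + 6·y_bottling = 57.
→ y_water = 3 and y_bottling = 7.
ale enters the basis when its profit ≥ yᵀa₃ = 3·1 + 7·5 = 38.

38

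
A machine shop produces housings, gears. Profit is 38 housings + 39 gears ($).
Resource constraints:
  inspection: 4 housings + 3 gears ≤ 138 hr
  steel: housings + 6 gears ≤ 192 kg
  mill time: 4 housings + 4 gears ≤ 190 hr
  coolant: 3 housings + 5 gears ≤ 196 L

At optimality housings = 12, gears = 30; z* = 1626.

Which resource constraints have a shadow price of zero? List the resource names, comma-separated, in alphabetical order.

coolant, mill time

inspection: 138/138 (binding)
steel: 192/192 (binding)
mill time: 168/190 (slack 22)
coolant: 186/196 (slack 10)
By complementary slackness, a constraint with positive slack has shadow price 0 → coolant, mill time.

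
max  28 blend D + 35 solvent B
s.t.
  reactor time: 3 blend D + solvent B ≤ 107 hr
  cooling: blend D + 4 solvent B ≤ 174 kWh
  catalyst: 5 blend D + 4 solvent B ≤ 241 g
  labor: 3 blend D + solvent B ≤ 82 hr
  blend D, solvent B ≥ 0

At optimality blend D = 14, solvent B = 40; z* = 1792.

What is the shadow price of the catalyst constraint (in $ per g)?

0

At the optimum: reactor time uses 82 of 107 (slack = 25); cooling uses 174 of 174 (binding); catalyst uses 230 of 241 (slack = 11); labor uses 82 of 82 (binding).
Since reactor time, catalyst are not tight, their duals are 0.
Dual feasibility on the basic columns requires 1·y_cooling + 3·y_labor = 28, 4·y_cooling + 1·y_labor = 35.
This yields shadow prices y_cooling = 7, y_labor = 7.
Shadow price of catalyst = 0.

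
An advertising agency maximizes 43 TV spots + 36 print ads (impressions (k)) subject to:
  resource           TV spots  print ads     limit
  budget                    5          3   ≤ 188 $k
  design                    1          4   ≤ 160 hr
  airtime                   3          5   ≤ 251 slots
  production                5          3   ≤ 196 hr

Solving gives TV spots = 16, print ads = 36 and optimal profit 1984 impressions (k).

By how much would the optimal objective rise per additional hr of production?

Check each constraint at x*: budget 188/188 (tight); design 160/160 (tight); airtime 228/251 (slack 23); production 188/196 (slack 8).
Since airtime, production are not tight, their duals are 0.
Dual feasibility on the basic columns requires 5·y_budget + 1·y_design = 43, 3·y_budget + 4·y_design = 36.
Solving: y_budget = 8, y_design = 3.
Shadow price of production = 0.

0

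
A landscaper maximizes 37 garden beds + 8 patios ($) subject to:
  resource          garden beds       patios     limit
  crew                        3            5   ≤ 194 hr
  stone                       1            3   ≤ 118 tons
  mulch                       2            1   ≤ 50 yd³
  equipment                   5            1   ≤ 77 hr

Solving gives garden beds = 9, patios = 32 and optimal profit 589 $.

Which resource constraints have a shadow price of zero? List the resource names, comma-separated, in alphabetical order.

crew, stone

crew: 187/194 (slack 7)
stone: 105/118 (slack 13)
mulch: 50/50 (binding)
equipment: 77/77 (binding)
By complementary slackness, a constraint with positive slack has shadow price 0 → crew, stone.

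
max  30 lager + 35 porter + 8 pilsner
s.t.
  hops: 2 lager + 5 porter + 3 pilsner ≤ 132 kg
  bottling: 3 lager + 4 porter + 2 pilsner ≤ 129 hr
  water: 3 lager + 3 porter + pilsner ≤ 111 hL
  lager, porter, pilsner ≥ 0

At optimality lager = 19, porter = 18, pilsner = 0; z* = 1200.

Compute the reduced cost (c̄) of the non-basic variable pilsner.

-7

Binding: bottling and water. Non-binding: hops (4 unused).
Slack constraints have shadow price 0 (complementary slackness).
Dual feasibility on the basic columns requires 3·y_bottling + 3·y_water = 30, 4·y_bottling + 3·y_water = 35.
This yields shadow prices y_bottling = 5, y_water = 5.
Reduced cost of pilsner: c₃ − yᵀa₃ = 8 − (5·2 + 5·1) = 8 − 15 = -7.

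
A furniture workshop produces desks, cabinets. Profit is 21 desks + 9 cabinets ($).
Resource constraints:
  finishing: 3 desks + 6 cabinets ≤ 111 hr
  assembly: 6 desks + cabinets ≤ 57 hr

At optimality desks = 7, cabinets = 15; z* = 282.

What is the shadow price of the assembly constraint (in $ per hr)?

3

Both finishing and assembly are binding at x*.
Dual feasibility on the basic columns requires 3·y_finishing + 6·y_assembly = 21, 6·y_finishing + 1·y_assembly = 9.
This yields shadow prices y_finishing = 1, y_assembly = 3.
Shadow price of assembly = 3.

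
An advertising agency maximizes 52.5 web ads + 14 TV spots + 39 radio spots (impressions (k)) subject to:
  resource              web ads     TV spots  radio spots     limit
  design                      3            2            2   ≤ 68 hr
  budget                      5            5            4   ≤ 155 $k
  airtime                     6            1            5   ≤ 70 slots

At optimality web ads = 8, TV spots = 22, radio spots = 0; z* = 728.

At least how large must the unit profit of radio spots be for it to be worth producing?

At the optimum: design uses 68 of 68 (binding); budget uses 150 of 155 (slack = 5); airtime uses 70 of 70 (binding).
Slack constraints have shadow price 0 (complementary slackness).
From A_Bᵀ y = c: 3·y_design + 6·y_airtime = 52.5; 2·y_design + 1·y_airtime = 14.
→ y_design = 3.5 and y_airtime = 7.
radio spots enters the basis when its profit ≥ yᵀa₃ = 3.5·2 + 7·5 = 42.

42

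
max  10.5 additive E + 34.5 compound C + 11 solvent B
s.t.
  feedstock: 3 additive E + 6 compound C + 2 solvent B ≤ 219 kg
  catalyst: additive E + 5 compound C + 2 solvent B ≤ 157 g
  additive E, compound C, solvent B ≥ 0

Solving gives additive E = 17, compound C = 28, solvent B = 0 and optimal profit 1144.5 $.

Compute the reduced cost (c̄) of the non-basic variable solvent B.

-2

At the optimum: feedstock uses 219 of 219 (binding); catalyst uses 157 of 157 (binding).
Dual feasibility on the basic columns requires 3·y_feedstock + 1·y_catalyst = 10.5, 6·y_feedstock + 5·y_catalyst = 34.5.
This yields shadow prices y_feedstock = 2, y_catalyst = 4.5.
Reduced cost of solvent B: c₃ − yᵀa₃ = 11 − (2·2 + 4.5·2) = 11 − 13 = -2.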